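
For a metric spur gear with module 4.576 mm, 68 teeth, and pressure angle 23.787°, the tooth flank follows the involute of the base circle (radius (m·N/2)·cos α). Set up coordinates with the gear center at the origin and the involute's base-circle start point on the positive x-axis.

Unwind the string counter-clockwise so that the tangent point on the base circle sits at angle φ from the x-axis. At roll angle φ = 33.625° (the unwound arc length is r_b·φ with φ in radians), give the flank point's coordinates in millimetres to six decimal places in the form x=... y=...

pitch radius r_p = m·N/2 = 4.576·68/2 = 155.584000
base radius r_b = r_p·cos α = 155.584000·cos 23.787° = 142.367327
roll angle φ = 33.625° = 0.58686696 rad
x = r_b·(cos φ + φ·sin φ) = 142.367327·(0.83267970 + 0.58686696·0.55375493) = 164.812984
y = r_b·(sin φ − φ·cos φ) = 142.367327·(0.55375493 − 0.58686696·0.83267970) = 9.265653

x=164.812984 y=9.265653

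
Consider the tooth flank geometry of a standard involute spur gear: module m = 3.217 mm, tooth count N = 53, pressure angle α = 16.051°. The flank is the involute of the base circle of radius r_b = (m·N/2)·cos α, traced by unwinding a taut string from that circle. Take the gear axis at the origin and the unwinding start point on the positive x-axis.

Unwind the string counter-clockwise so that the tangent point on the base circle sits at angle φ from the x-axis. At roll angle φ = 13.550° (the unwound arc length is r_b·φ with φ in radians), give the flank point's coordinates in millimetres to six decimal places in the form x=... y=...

x=84.186188 y=0.359191

pitch radius r_p = m·N/2 = 3.217·53/2 = 85.250500
base radius r_b = r_p·cos α = 85.250500·cos 16.051° = 81.927092
roll angle φ = 13.550° = 0.23649211 rad
x = r_b·(cos φ + φ·sin φ) = 81.927092·(0.97216583 + 0.23649211·0.23429383) = 84.186188
y = r_b·(sin φ − φ·cos φ) = 81.927092·(0.23429383 − 0.23649211·0.97216583) = 0.359191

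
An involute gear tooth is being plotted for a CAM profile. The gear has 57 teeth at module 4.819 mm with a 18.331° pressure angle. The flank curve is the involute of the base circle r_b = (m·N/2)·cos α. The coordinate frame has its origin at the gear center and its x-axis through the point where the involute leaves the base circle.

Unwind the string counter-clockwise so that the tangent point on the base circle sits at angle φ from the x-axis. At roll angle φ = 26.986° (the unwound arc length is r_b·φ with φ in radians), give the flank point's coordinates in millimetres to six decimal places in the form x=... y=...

pitch radius r_p = m·N/2 = 4.819·57/2 = 137.341500
base radius r_b = r_p·cos α = 137.341500·cos 18.331° = 130.372168
roll angle φ = 26.986° = 0.47099455 rad
x = r_b·(cos φ + φ·sin φ) = 130.372168·(0.89111743 + 0.47099455·0.45377277) = 144.040638
y = r_b·(sin φ − φ·cos φ) = 130.372168·(0.45377277 − 0.47099455·0.89111743) = 4.440648

x=144.040638 y=4.440648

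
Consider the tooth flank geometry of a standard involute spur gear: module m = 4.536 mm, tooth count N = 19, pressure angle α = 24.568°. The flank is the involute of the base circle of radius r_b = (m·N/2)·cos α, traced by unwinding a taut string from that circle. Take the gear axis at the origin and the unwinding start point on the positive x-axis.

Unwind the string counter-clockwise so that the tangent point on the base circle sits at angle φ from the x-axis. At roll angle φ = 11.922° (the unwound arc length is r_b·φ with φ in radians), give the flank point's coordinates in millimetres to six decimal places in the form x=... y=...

pitch radius r_p = m·N/2 = 4.536·19/2 = 43.092000
base radius r_b = r_p·cos α = 43.092000·cos 24.568° = 39.190815
roll angle φ = 11.922° = 0.20807815 rad
x = r_b·(cos φ + φ·sin φ) = 39.190815·(0.97842974 + 0.20807815·0.20657989) = 40.030067
y = r_b·(sin φ − φ·cos φ) = 39.190815·(0.20657989 − 0.20807815·0.97842974) = 0.117182

x=40.030067 y=0.117182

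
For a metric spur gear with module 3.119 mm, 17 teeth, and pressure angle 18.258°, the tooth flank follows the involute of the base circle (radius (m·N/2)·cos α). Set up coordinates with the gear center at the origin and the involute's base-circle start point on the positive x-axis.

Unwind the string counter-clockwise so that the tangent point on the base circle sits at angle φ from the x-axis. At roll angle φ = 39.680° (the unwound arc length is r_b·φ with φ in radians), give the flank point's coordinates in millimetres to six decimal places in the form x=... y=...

x=30.509559 y=2.656145

pitch radius r_p = m·N/2 = 3.119·17/2 = 26.511500
base radius r_b = r_p·cos α = 26.511500·cos 18.258° = 25.176789
roll angle φ = 39.680° = 0.69254665 rad
x = r_b·(cos φ + φ·sin φ) = 25.176789·(0.76962248 + 0.69254665·0.63849921) = 30.509559
y = r_b·(sin φ − φ·cos φ) = 25.176789·(0.63849921 − 0.69254665·0.76962248) = 2.656145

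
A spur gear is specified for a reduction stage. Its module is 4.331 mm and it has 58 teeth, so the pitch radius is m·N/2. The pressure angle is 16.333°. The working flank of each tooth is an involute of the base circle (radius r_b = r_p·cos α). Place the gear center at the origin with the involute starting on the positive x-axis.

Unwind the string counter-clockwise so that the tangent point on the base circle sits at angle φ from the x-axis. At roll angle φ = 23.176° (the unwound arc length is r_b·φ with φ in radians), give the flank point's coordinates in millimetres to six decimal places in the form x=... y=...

x=129.991049 y=2.615772

pitch radius r_p = m·N/2 = 4.331·58/2 = 125.599000
base radius r_b = r_p·cos α = 125.599000·cos 16.333° = 120.530261
roll angle φ = 23.176° = 0.40449751 rad
x = r_b·(cos φ + φ·sin φ) = 120.530261·(0.91930027 + 0.40449751·0.39355687) = 129.991049
y = r_b·(sin φ − φ·cos φ) = 120.530261·(0.39355687 − 0.40449751·0.91930027) = 2.615772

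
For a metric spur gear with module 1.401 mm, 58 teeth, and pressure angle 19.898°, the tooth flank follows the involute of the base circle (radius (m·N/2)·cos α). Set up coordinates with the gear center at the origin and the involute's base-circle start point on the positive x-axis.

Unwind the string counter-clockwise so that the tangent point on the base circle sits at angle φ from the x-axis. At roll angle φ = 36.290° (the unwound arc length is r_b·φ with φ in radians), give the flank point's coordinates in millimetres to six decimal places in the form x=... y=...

x=45.114904 y=3.107783

pitch radius r_p = m·N/2 = 1.401·58/2 = 40.629000
base radius r_b = r_p·cos α = 40.629000·cos 19.898° = 38.203449
roll angle φ = 36.290° = 0.63337999 rad
x = r_b·(cos φ + φ·sin φ) = 38.203449·(0.80603160 + 0.63337999·0.59187251) = 45.114904
y = r_b·(sin φ − φ·cos φ) = 38.203449·(0.59187251 − 0.63337999·0.80603160) = 3.107783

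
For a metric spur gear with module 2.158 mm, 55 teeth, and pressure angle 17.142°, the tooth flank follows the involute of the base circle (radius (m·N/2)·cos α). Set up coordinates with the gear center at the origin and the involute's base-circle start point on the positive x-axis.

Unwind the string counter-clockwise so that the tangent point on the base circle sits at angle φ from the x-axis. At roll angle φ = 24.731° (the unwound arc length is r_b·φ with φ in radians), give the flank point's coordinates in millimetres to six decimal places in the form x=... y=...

x=61.747933 y=1.492014

pitch radius r_p = m·N/2 = 2.158·55/2 = 59.345000
base radius r_b = r_p·cos α = 59.345000·cos 17.142° = 56.708730
roll angle φ = 24.731° = 0.43163738 rad
x = r_b·(cos φ + φ·sin φ) = 56.708730·(0.90828196 + 0.43163738·0.41835856) = 61.747933
y = r_b·(sin φ − φ·cos φ) = 56.708730·(0.41835856 − 0.43163738·0.90828196) = 1.492014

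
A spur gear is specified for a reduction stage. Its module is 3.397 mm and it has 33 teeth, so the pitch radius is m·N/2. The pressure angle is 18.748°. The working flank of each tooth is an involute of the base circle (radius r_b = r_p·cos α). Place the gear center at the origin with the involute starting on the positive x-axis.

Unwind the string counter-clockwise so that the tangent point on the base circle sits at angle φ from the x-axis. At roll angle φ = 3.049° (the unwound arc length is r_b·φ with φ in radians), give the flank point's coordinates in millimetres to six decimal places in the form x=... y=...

pitch radius r_p = m·N/2 = 3.397·33/2 = 56.050500
base radius r_b = r_p·cos α = 56.050500·cos 18.748° = 53.076536
roll angle φ = 3.049° = 0.05321509 rad
x = r_b·(cos φ + φ·sin φ) = 53.076536·(0.99858441 + 0.05321509·0.05318998) = 53.151635
y = r_b·(sin φ − φ·cos φ) = 53.076536·(0.05318998 − 0.05321509·0.99858441) = 0.002665

x=53.151635 y=0.002665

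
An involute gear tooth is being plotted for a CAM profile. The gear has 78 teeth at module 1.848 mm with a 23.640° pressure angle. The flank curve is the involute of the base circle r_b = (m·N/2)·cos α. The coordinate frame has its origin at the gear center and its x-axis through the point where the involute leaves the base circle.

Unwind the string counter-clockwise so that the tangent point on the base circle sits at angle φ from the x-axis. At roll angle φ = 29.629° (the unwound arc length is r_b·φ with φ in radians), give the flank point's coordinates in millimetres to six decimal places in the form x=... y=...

pitch radius r_p = m·N/2 = 1.848·78/2 = 72.072000
base radius r_b = r_p·cos α = 72.072000·cos 23.640° = 66.023935
roll angle φ = 29.629° = 0.51712360 rad
x = r_b·(cos φ + φ·sin φ) = 66.023935·(0.86924481 + 0.51712360·0.49438189) = 74.270414
y = r_b·(sin φ − φ·cos φ) = 66.023935·(0.49438189 − 0.51712360·0.86924481) = 2.962816

x=74.270414 y=2.962816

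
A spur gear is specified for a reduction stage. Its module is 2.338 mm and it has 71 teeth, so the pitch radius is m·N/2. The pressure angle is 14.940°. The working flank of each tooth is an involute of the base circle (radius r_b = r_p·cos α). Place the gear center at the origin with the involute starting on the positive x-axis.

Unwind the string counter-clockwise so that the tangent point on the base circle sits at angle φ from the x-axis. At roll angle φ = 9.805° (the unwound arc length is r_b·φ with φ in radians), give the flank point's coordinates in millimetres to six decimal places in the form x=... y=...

pitch radius r_p = m·N/2 = 2.338·71/2 = 82.999000
base radius r_b = r_p·cos α = 82.999000·cos 14.940° = 80.193329
roll angle φ = 9.805° = 0.17112953 rad
x = r_b·(cos φ + φ·sin φ) = 80.193329·(0.98539304 + 0.17112953·0.17029549) = 81.358990
y = r_b·(sin φ − φ·cos φ) = 80.193329·(0.17029549 − 0.17112953·0.98539304) = 0.133573

x=81.358990 y=0.133573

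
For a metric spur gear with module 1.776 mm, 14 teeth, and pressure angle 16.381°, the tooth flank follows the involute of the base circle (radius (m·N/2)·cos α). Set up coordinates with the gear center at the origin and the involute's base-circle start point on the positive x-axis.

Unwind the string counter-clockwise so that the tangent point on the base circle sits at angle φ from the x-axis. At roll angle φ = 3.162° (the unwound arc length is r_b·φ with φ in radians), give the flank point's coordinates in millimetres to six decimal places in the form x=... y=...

x=11.945504 y=0.000668

pitch radius r_p = m·N/2 = 1.776·14/2 = 12.432000
base radius r_b = r_p·cos α = 12.432000·cos 16.381° = 11.927355
roll angle φ = 3.162° = 0.05518731 rad
x = r_b·(cos φ + φ·sin φ) = 11.927355·(0.99847757 + 0.05518731·0.05515930) = 11.945504
y = r_b·(sin φ − φ·cos φ) = 11.927355·(0.05515930 − 0.05518731·0.99847757) = 0.000668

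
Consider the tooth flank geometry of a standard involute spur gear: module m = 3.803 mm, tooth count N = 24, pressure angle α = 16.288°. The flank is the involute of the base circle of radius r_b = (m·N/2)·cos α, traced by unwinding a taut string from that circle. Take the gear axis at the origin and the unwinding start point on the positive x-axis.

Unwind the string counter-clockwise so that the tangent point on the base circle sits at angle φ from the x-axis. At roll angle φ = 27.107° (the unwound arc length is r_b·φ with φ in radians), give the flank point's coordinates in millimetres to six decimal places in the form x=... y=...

pitch radius r_p = m·N/2 = 3.803·24/2 = 45.636000
base radius r_b = r_p·cos α = 45.636000·cos 16.288° = 43.804356
roll angle φ = 27.107° = 0.47310640 rad
x = r_b·(cos φ + φ·sin φ) = 43.804356·(0.89015714 + 0.47310640·0.45565366) = 48.435782
y = r_b·(sin φ − φ·cos φ) = 43.804356·(0.45565366 − 0.47310640·0.89015714) = 1.511891

x=48.435782 y=1.511891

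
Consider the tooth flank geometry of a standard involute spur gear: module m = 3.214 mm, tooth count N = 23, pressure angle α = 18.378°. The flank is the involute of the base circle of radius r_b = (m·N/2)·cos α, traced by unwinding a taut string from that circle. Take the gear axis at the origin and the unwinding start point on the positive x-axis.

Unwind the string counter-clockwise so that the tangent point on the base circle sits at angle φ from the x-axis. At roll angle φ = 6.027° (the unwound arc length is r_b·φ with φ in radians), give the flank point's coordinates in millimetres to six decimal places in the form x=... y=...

pitch radius r_p = m·N/2 = 3.214·23/2 = 36.961000
base radius r_b = r_p·cos α = 36.961000·cos 18.378° = 35.075883
roll angle φ = 6.027° = 0.10519099 rad
x = r_b·(cos φ + φ·sin φ) = 35.075883·(0.99447253 + 0.10519099·0.10499711) = 35.269407
y = r_b·(sin φ − φ·cos φ) = 35.075883·(0.10499711 − 0.10519099·0.99447253) = 0.013594

x=35.269407 y=0.013594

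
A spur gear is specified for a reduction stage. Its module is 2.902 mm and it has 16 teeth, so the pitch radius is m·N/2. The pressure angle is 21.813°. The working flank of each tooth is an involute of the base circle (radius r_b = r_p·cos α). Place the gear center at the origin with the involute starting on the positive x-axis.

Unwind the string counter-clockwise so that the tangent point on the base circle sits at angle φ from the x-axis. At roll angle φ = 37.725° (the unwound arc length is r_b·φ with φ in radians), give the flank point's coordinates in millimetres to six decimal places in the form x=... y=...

pitch radius r_p = m·N/2 = 2.902·16/2 = 23.216000
base radius r_b = r_p·cos α = 23.216000·cos 21.813° = 21.553770
roll angle φ = 37.725° = 0.65842546 rad
x = r_b·(cos φ + φ·sin φ) = 21.553770·(0.79095663 + 0.65842546·0.61187222) = 25.731513
y = r_b·(sin φ − φ·cos φ) = 21.553770·(0.61187222 − 0.65842546·0.79095663) = 1.963252

x=25.731513 y=1.963252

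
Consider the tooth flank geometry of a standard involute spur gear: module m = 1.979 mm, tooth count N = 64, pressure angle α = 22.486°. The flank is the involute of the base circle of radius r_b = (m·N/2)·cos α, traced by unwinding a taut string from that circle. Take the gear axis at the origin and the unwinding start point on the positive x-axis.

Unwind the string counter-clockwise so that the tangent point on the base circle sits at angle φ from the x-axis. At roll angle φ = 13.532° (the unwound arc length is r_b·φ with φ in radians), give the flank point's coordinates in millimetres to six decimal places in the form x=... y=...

pitch radius r_p = m·N/2 = 1.979·64/2 = 63.328000
base radius r_b = r_p·cos α = 63.328000·cos 22.486° = 58.513363
roll angle φ = 13.532° = 0.23617795 rad
x = r_b·(cos φ + φ·sin φ) = 58.513363·(0.97223939 + 0.23617795·0.23398840) = 60.122614
y = r_b·(sin φ − φ·cos φ) = 58.513363·(0.23398840 − 0.23617795·0.97223939) = 0.255521

x=60.122614 y=0.255521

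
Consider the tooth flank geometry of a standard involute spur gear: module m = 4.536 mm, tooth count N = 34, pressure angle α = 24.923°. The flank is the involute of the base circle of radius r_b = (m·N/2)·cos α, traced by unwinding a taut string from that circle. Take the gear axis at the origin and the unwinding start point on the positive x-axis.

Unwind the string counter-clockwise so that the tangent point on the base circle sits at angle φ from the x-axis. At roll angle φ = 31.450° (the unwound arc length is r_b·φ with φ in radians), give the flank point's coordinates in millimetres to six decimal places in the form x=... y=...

pitch radius r_p = m·N/2 = 4.536·34/2 = 77.112000
base radius r_b = r_p·cos α = 77.112000·cos 24.923° = 69.930939
roll angle φ = 31.450° = 0.54890605 rad
x = r_b·(cos φ + φ·sin φ) = 69.930939·(0.85309581 + 0.54890605·0.52175430) = 79.685599
y = r_b·(sin φ − φ·cos φ) = 69.930939·(0.52175430 − 0.54890605·0.85309581) = 3.740246

x=79.685599 y=3.740246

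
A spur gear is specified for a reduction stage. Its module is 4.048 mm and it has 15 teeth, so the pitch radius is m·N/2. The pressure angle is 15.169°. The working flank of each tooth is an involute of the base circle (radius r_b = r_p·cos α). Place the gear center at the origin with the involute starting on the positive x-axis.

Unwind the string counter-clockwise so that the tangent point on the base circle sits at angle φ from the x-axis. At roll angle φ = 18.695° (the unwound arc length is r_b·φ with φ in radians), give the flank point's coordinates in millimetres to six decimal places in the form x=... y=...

x=30.820757 y=0.335704

pitch radius r_p = m·N/2 = 4.048·15/2 = 30.360000
base radius r_b = r_p·cos α = 30.360000·cos 15.169° = 29.302203
roll angle φ = 18.695° = 0.32628930 rad
x = r_b·(cos φ + φ·sin φ) = 29.302203·(0.94723825 + 0.32628930·0.32053033) = 30.820757
y = r_b·(sin φ − φ·cos φ) = 29.302203·(0.32053033 − 0.32628930·0.94723825) = 0.335704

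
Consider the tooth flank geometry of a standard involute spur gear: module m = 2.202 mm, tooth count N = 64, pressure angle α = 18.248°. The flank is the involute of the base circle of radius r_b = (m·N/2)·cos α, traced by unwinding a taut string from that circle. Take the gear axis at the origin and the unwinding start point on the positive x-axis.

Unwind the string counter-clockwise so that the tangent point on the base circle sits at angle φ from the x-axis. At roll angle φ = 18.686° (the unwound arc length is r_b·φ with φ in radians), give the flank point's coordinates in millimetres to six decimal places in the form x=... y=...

x=70.385194 y=0.765582

pitch radius r_p = m·N/2 = 2.202·64/2 = 70.464000
base radius r_b = r_p·cos α = 70.464000·cos 18.248° = 66.920369
roll angle φ = 18.686° = 0.32613222 rad
x = r_b·(cos φ + φ·sin φ) = 66.920369·(0.94728859 + 0.32613222·0.32038153) = 70.385194
y = r_b·(sin φ − φ·cos φ) = 66.920369·(0.32038153 − 0.32613222·0.94728859) = 0.765582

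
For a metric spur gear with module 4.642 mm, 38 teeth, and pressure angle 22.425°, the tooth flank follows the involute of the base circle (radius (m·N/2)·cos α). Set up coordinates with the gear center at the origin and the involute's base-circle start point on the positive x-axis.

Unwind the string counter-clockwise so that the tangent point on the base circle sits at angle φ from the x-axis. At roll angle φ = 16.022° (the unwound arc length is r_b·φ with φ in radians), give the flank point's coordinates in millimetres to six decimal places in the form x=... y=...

x=84.654019 y=0.589617

pitch radius r_p = m·N/2 = 4.642·38/2 = 88.198000
base radius r_b = r_p·cos α = 88.198000·cos 22.425° = 81.528438
roll angle φ = 16.022° = 0.27963665 rad
x = r_b·(cos φ + φ·sin φ) = 81.528438·(0.96115579 + 0.27963665·0.27600643) = 84.654019
y = r_b·(sin φ − φ·cos φ) = 81.528438·(0.27600643 − 0.27963665·0.96115579) = 0.589617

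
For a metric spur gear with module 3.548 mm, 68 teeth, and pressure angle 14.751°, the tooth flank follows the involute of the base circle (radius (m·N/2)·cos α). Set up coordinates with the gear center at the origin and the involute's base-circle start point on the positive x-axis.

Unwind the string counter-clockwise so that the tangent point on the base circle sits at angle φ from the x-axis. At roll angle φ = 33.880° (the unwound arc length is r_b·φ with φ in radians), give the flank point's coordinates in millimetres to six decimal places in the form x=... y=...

x=135.302475 y=7.762233

pitch radius r_p = m·N/2 = 3.548·68/2 = 120.632000
base radius r_b = r_p·cos α = 120.632000·cos 14.751° = 116.656150
roll angle φ = 33.880° = 0.59131755 rad
x = r_b·(cos φ + φ·sin φ) = 116.656150·(0.83020692 + 0.59131755·0.55745535) = 135.302475
y = r_b·(sin φ − φ·cos φ) = 116.656150·(0.55745535 − 0.59131755·0.83020692) = 7.762233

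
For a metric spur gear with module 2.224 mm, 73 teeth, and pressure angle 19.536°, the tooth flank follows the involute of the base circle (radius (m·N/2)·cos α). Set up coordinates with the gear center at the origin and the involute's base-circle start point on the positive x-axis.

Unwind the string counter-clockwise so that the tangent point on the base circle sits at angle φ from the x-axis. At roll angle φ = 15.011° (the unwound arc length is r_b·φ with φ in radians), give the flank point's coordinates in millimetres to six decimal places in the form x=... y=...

pitch radius r_p = m·N/2 = 2.224·73/2 = 81.176000
base radius r_b = r_p·cos α = 81.176000·cos 19.536° = 76.502825
roll angle φ = 15.011° = 0.26199137 rad
x = r_b·(cos φ + φ·sin φ) = 76.502825·(0.96587612 + 0.26199137·0.25900448) = 79.083499
y = r_b·(sin φ − φ·cos φ) = 76.502825·(0.25900448 − 0.26199137·0.96587612) = 0.455442

x=79.083499 y=0.455442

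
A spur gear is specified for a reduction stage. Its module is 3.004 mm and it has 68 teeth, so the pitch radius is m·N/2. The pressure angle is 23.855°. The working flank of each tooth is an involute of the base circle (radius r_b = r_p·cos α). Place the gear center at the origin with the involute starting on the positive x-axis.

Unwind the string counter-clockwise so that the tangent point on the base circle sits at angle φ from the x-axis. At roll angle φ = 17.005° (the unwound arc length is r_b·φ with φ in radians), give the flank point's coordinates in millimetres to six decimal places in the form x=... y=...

pitch radius r_p = m·N/2 = 3.004·68/2 = 102.136000
base radius r_b = r_p·cos α = 102.136000·cos 23.855° = 93.410713
roll angle φ = 17.005° = 0.29679324 rad
x = r_b·(cos φ + φ·sin φ) = 93.410713·(0.95627924 + 0.29679324·0.29245516) = 97.434655
y = r_b·(sin φ − φ·cos φ) = 93.410713·(0.29245516 − 0.29679324·0.95627924) = 0.806877

x=97.434655 y=0.806877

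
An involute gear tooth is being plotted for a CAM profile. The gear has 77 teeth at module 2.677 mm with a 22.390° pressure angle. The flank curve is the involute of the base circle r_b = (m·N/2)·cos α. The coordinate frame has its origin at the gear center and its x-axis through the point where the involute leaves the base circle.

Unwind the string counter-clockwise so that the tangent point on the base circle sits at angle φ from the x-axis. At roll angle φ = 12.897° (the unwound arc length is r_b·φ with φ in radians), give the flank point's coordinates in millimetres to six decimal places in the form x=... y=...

pitch radius r_p = m·N/2 = 2.677·77/2 = 103.064500
base radius r_b = r_p·cos α = 103.064500·cos 22.390° = 95.294728
roll angle φ = 12.897° = 0.22509511 rad
x = r_b·(cos φ + φ·sin φ) = 95.294728·(0.97477288 + 0.22509511·0.22319908) = 97.678421
y = r_b·(sin φ − φ·cos φ) = 95.294728·(0.22319908 − 0.22509511·0.97477288) = 0.360449

x=97.678421 y=0.360449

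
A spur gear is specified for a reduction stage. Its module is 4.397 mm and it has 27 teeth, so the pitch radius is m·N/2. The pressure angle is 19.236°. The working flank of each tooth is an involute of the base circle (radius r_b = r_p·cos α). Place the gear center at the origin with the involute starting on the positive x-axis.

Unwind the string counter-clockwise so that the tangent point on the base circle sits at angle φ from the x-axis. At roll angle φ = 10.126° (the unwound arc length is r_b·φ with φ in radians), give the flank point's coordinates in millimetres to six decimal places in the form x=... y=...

pitch radius r_p = m·N/2 = 4.397·27/2 = 59.359500
base radius r_b = r_p·cos α = 59.359500·cos 19.236° = 56.045432
roll angle φ = 10.126° = 0.17673204 rad
x = r_b·(cos φ + φ·sin φ) = 56.045432·(0.98442350 + 0.17673204·0.17581346) = 56.913877
y = r_b·(sin φ − φ·cos φ) = 56.045432·(0.17581346 − 0.17673204·0.98442350) = 0.102803

x=56.913877 y=0.102803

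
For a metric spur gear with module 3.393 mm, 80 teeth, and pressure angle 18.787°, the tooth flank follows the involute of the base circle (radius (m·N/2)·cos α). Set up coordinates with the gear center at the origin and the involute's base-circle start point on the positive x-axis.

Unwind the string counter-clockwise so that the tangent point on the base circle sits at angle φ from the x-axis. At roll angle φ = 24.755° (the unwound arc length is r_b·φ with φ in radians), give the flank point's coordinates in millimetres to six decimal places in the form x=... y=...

x=139.927961 y=3.390293

pitch radius r_p = m·N/2 = 3.393·80/2 = 135.720000
base radius r_b = r_p·cos α = 135.720000·cos 18.787° = 128.489158
roll angle φ = 24.755° = 0.43205626 rad
x = r_b·(cos φ + φ·sin φ) = 128.489158·(0.90810664 + 0.43205626·0.41873899) = 139.927961
y = r_b·(sin φ − φ·cos φ) = 128.489158·(0.41873899 − 0.43205626·0.90810664) = 3.390293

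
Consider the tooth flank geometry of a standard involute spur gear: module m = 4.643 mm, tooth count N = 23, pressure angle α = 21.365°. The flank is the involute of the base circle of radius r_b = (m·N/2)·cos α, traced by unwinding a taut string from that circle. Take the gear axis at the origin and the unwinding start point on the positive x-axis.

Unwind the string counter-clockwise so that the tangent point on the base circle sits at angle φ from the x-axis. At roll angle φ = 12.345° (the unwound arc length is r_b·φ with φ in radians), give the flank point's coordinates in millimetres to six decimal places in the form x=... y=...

x=50.865996 y=0.165022

pitch radius r_p = m·N/2 = 4.643·23/2 = 53.394500
base radius r_b = r_p·cos α = 53.394500·cos 21.365° = 49.725152
roll angle φ = 12.345° = 0.21546090 rad
x = r_b·(cos φ + φ·sin φ) = 49.725152·(0.97687796 + 0.21546090·0.21379769) = 50.865996
y = r_b·(sin φ − φ·cos φ) = 49.725152·(0.21379769 − 0.21546090·0.97687796) = 0.165022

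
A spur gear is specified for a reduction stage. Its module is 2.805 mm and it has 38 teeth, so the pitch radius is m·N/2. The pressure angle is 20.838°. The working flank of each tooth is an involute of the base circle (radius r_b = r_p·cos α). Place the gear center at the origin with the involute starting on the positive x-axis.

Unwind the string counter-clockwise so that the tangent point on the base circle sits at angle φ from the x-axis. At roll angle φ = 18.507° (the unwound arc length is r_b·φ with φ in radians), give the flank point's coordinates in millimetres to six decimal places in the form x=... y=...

pitch radius r_p = m·N/2 = 2.805·38/2 = 53.295000
base radius r_b = r_p·cos α = 53.295000·cos 20.838° = 49.808972
roll angle φ = 18.507° = 0.32300808 rad
x = r_b·(cos φ + φ·sin φ) = 49.808972·(0.94828488 + 0.32300808·0.31742051) = 52.339978
y = r_b·(sin φ − φ·cos φ) = 49.808972·(0.31742051 − 0.32300808·0.94828488) = 0.553718

x=52.339978 y=0.553718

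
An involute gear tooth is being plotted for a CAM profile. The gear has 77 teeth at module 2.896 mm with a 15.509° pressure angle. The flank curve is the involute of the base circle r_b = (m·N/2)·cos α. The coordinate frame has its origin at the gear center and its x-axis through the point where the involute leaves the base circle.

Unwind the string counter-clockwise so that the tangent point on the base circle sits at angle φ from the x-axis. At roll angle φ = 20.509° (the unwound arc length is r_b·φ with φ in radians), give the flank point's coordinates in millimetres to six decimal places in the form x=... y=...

x=114.100145 y=1.621513

pitch radius r_p = m·N/2 = 2.896·77/2 = 111.496000
base radius r_b = r_p·cos α = 111.496000·cos 15.509° = 107.436259
roll angle φ = 20.509° = 0.35794958 rad
x = r_b·(cos φ + φ·sin φ) = 107.436259·(0.93661717 + 0.35794958·0.35035451) = 114.100145
y = r_b·(sin φ − φ·cos φ) = 107.436259·(0.35035451 − 0.35794958·0.93661717) = 1.621513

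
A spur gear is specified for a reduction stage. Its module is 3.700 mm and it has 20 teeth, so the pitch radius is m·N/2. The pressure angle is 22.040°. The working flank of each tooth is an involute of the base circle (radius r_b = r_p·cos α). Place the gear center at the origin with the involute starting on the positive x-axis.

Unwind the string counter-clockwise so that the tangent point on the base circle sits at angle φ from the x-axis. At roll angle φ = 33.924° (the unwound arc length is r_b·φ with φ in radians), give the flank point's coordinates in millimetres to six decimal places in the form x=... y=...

x=39.790946 y=2.290736

pitch radius r_p = m·N/2 = 3.700·20/2 = 37.000000
base radius r_b = r_p·cos α = 37.000000·cos 22.040° = 34.296118
roll angle φ = 33.924° = 0.59208550 rad
x = r_b·(cos φ + φ·sin φ) = 34.296118·(0.82977858 + 0.59208550·0.55809273) = 39.790946
y = r_b·(sin φ − φ·cos φ) = 34.296118·(0.55809273 − 0.59208550·0.82977858) = 2.290736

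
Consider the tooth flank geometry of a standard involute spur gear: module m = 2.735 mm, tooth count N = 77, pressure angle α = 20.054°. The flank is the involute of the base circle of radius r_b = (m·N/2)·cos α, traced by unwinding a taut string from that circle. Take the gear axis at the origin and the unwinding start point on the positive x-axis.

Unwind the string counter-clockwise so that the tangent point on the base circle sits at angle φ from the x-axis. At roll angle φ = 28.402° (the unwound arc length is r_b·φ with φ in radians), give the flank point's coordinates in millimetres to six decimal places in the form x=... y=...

pitch radius r_p = m·N/2 = 2.735·77/2 = 105.297500
base radius r_b = r_p·cos α = 105.297500·cos 20.054° = 98.913298
roll angle φ = 28.402° = 0.49570841 rad
x = r_b·(cos φ + φ·sin φ) = 98.913298·(0.87963197 + 0.49570841·0.47565491) = 110.329684
y = r_b·(sin φ − φ·cos φ) = 98.913298·(0.47565491 − 0.49570841·0.87963197) = 3.918346

x=110.329684 y=3.918346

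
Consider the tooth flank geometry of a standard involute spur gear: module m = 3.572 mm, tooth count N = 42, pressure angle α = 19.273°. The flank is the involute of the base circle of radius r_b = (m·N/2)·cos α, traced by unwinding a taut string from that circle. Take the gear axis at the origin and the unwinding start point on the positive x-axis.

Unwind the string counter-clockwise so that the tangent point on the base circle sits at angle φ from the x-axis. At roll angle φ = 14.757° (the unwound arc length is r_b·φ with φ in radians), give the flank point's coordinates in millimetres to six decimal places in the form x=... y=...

x=73.117838 y=0.400594

pitch radius r_p = m·N/2 = 3.572·42/2 = 75.012000
base radius r_b = r_p·cos α = 75.012000·cos 19.273° = 70.808072
roll angle φ = 14.757° = 0.25755824 rad
x = r_b·(cos φ + φ·sin φ) = 70.808072·(0.96701483 + 0.25755824·0.25472009) = 73.117838
y = r_b·(sin φ − φ·cos φ) = 70.808072·(0.25472009 − 0.25755824·0.96701483) = 0.400594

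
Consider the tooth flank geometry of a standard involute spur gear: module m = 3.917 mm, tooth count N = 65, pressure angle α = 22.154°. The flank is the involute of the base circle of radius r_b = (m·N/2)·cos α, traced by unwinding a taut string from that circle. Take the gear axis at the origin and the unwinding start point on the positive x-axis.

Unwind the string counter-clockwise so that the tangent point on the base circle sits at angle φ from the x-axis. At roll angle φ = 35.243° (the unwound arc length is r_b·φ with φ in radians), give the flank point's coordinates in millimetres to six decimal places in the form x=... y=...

x=138.143231 y=8.805159

pitch radius r_p = m·N/2 = 3.917·65/2 = 127.302500
base radius r_b = r_p·cos α = 127.302500·cos 22.154° = 117.904219
roll angle φ = 35.243° = 0.61510639 rad
x = r_b·(cos φ + φ·sin φ) = 117.904219·(0.81671206 + 0.61510639·0.57704541) = 138.143231
y = r_b·(sin φ − φ·cos φ) = 117.904219·(0.57704541 − 0.61510639·0.81671206) = 8.805159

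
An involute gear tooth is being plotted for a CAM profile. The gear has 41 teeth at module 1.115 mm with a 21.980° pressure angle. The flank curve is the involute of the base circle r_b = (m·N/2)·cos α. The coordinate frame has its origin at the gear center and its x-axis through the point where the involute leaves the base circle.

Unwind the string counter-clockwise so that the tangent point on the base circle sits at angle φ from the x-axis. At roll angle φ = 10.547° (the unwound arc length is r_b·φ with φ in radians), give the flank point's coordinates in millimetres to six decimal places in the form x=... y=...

x=21.552175 y=0.043922

pitch radius r_p = m·N/2 = 1.115·41/2 = 22.857500
base radius r_b = r_p·cos α = 22.857500·cos 21.980° = 21.196093
roll angle φ = 10.547° = 0.18407988 rad
x = r_b·(cos φ + φ·sin φ) = 21.196093·(0.98310509 + 0.18407988·0.18304203) = 21.552175
y = r_b·(sin φ − φ·cos φ) = 21.196093·(0.18304203 − 0.18407988·0.98310509) = 0.043922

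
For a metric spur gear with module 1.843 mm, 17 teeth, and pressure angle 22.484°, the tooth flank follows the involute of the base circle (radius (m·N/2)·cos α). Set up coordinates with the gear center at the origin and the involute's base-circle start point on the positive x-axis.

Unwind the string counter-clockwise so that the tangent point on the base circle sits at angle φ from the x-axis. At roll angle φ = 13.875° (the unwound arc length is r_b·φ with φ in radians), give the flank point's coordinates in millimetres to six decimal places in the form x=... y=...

pitch radius r_p = m·N/2 = 1.843·17/2 = 15.665500
base radius r_b = r_p·cos α = 15.665500·cos 22.484° = 14.474708
roll angle φ = 13.875° = 0.24216443 rad
x = r_b·(cos φ + φ·sin φ) = 14.474708·(0.97082121 + 0.24216443·0.23980446) = 14.892931
y = r_b·(sin φ − φ·cos φ) = 14.474708·(0.23980446 − 0.24216443·0.97082121) = 0.068119

x=14.892931 y=0.068119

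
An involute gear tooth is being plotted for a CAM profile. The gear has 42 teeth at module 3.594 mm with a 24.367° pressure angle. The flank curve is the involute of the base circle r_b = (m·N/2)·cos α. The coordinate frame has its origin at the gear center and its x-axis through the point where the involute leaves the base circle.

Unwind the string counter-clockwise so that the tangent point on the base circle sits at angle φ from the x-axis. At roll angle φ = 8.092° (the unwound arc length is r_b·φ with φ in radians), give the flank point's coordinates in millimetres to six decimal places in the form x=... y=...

pitch radius r_p = m·N/2 = 3.594·42/2 = 75.474000
base radius r_b = r_p·cos α = 75.474000·cos 24.367° = 68.750885
roll angle φ = 8.092° = 0.14123204 rad
x = r_b·(cos φ + φ·sin φ) = 68.750885·(0.99004332 + 0.14123204·0.14076300) = 69.433139
y = r_b·(sin φ − φ·cos φ) = 68.750885·(0.14076300 − 0.14123204·0.99004332) = 0.064430

x=69.433139 y=0.064430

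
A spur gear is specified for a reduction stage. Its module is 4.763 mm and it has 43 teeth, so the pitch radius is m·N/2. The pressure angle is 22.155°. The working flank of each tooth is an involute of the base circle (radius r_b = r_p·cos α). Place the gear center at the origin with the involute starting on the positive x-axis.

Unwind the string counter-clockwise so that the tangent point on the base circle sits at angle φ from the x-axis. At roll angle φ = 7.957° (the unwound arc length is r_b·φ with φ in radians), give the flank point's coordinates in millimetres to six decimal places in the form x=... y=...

pitch radius r_p = m·N/2 = 4.763·43/2 = 102.404500
base radius r_b = r_p·cos α = 102.404500·cos 22.155° = 94.843674
roll angle φ = 7.957° = 0.13887585 rad
x = r_b·(cos φ + φ·sin φ) = 94.843674·(0.99037224 + 0.13887585·0.13842987) = 95.753870
y = r_b·(sin φ − φ·cos φ) = 94.843674·(0.13842987 − 0.13887585·0.99037224) = 0.084514

x=95.753870 y=0.084514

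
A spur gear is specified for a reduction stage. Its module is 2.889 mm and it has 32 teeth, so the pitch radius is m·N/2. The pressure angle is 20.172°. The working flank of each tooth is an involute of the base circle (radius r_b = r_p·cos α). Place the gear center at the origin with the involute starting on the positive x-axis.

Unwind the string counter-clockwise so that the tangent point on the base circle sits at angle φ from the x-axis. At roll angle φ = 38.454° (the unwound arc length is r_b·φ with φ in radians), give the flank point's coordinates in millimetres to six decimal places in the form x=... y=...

x=52.087517 y=4.178516

pitch radius r_p = m·N/2 = 2.889·32/2 = 46.224000
base radius r_b = r_p·cos α = 46.224000·cos 20.172° = 43.388696
roll angle φ = 38.454° = 0.67114891 rad
x = r_b·(cos φ + φ·sin φ) = 43.388696·(0.78310769 + 0.67114891·0.62188612) = 52.087517
y = r_b·(sin φ − φ·cos φ) = 43.388696·(0.62188612 − 0.67114891·0.78310769) = 4.178516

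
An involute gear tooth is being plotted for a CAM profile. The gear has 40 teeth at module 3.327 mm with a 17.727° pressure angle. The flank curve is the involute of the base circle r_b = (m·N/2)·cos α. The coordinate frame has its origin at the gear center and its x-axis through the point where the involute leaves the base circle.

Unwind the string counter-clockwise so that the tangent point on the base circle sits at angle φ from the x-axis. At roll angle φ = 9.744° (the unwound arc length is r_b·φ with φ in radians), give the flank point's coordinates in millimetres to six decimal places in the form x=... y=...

x=64.290486 y=0.103615

pitch radius r_p = m·N/2 = 3.327·40/2 = 66.540000
base radius r_b = r_p·cos α = 66.540000·cos 17.727° = 63.380555
roll angle φ = 9.744° = 0.17006488 rad
x = r_b·(cos φ + φ·sin φ) = 63.380555·(0.98557379 + 0.17006488·0.16924630) = 64.290486
y = r_b·(sin φ − φ·cos φ) = 63.380555·(0.16924630 − 0.17006488·0.98557379) = 0.103615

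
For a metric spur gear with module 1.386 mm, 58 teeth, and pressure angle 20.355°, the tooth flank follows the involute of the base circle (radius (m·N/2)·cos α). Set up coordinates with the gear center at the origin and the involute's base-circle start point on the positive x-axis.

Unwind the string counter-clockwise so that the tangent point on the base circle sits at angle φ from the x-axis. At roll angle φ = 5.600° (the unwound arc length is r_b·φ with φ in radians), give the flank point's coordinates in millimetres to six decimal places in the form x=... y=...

pitch radius r_p = m·N/2 = 1.386·58/2 = 40.194000
base radius r_b = r_p·cos α = 40.194000·cos 20.355° = 37.684104
roll angle φ = 5.600° = 0.09773844 rad
x = r_b·(cos φ + φ·sin φ) = 37.684104·(0.99522740 + 0.09773844·0.09758290) = 37.863669
y = r_b·(sin φ − φ·cos φ) = 37.684104·(0.09758290 − 0.09773844·0.99522740) = 0.011717

x=37.863669 y=0.011717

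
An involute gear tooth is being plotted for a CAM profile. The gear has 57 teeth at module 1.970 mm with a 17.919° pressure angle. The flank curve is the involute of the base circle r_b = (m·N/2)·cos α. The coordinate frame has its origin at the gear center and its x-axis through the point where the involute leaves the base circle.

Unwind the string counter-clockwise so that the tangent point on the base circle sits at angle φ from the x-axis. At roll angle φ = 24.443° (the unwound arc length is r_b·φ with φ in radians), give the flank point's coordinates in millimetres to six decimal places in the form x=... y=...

pitch radius r_p = m·N/2 = 1.970·57/2 = 56.145000
base radius r_b = r_p·cos α = 56.145000·cos 17.919° = 53.421542
roll angle φ = 24.443° = 0.42661083 rad
x = r_b·(cos φ + φ·sin φ) = 53.421542·(0.91037337 + 0.42661083·0.41378777) = 58.063859
y = r_b·(sin φ − φ·cos φ) = 53.421542·(0.41378777 − 0.42661083·0.91037337) = 1.357582

x=58.063859 y=1.357582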